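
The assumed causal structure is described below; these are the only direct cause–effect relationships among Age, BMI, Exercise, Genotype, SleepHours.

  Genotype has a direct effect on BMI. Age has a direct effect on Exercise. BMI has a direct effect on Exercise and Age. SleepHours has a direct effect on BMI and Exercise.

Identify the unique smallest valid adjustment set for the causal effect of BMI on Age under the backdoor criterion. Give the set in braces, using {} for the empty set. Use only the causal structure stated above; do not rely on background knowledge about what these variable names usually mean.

{}

Variables eligible for adjustment (non-descendants of BMI, excluding BMI and Age): {Genotype, SleepHours}.
Backdoor paths from BMI to Age:
  P1: BMI <- SleepHours -> Exercise <- Age
Each backdoor path contains an unconditioned collider, so every path is already blocked with the empty conditioning set:
  P1: blocked at collider Exercise (neither it nor any descendant is in the conditioning set).
The empty set is therefore the unique smallest valid set.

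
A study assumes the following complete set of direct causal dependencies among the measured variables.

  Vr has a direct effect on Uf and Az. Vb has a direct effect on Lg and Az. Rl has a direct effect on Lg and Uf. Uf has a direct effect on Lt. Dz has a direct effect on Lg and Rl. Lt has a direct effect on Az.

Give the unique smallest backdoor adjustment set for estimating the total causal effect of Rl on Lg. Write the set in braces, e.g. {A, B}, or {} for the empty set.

{Dz}

Variables eligible for adjustment (non-descendants of Rl, excluding Rl and Lg): {Dz, Vb, Vr}.
Backdoor paths from Rl to Lg:
  P1: Rl <- Dz -> Lg
The empty set is not sufficient: P1 (Rl <- Dz -> Lg) has no collider blocking it and no conditioned non-collider, so it is open.
Try {Dz}:
  P1: blocked at fork node Dz ∈ conditioning set.
{Dz} contains no descendant of Rl and blocks every backdoor path.
No other singleton works — e.g. {Vr} leaves P1 open — so {Dz} is the unique smallest valid adjustment set.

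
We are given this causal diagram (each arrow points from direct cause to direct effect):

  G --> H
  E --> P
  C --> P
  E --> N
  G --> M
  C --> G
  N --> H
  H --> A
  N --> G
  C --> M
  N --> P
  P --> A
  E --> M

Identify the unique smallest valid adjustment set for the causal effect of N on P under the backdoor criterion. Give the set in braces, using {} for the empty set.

{E}

Variables eligible for adjustment (non-descendants of N, excluding N and P): {C, E}.
Backdoor paths from N to P:
  P1: N <- E -> P
  P2: N <- E -> M <- C -> G -> H -> A <- P
  P3: N <- E -> M <- C -> P
  P4: N <- E -> M <- G <- C -> P
  P5: N <- E -> M <- G -> H -> A <- P
The empty set is not sufficient: P1 (N <- E -> P) has no collider blocking it and no conditioned non-collider, so it is open.
Try {E}:
  P1: blocked at fork node E ∈ conditioning set.
  P2: blocked at fork node E ∈ conditioning set.
  P3: blocked at fork node E ∈ conditioning set.
  P4: blocked at fork node E ∈ conditioning set.
  P5: blocked at fork node E ∈ conditioning set.
{E} contains no descendant of N and blocks every backdoor path.
No other singleton works — e.g. {C} leaves P1 open — so {E} is the unique smallest valid adjustment set.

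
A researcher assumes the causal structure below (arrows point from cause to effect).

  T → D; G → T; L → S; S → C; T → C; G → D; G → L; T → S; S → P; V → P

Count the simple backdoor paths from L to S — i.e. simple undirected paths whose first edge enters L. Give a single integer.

A backdoor path from L to S is any simple undirected path whose first edge points into L (i.e. leaves L via a parent).
Parents of L: {G}.
Enumerating:
  P1: L <- G -> T -> S
  P2: L <- G -> T -> C <- S
  P3: L <- G -> D <- T -> S
  P4: L <- G -> D <- T -> C <- S
That exhausts the simple backdoor paths. Count: 4.

4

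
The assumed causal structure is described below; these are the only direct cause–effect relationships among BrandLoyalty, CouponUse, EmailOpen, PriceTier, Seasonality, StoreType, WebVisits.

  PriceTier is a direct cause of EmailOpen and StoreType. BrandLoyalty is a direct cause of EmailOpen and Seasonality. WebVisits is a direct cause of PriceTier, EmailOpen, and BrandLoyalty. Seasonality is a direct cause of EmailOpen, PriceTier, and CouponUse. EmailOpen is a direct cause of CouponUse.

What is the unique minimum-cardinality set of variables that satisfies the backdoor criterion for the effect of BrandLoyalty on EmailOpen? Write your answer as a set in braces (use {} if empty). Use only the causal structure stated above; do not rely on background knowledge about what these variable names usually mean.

{WebVisits}

Variables eligible for adjustment (non-descendants of BrandLoyalty, excluding BrandLoyalty and EmailOpen): {WebVisits}.
Backdoor paths from BrandLoyalty to EmailOpen:
  P1: BrandLoyalty <- WebVisits -> PriceTier <- Seasonality -> EmailOpen
  P2: BrandLoyalty <- WebVisits -> PriceTier <- Seasonality -> CouponUse <- EmailOpen
  P3: BrandLoyalty <- WebVisits -> PriceTier -> EmailOpen
  P4: BrandLoyalty <- WebVisits -> EmailOpen
The empty set is not sufficient: P3 (BrandLoyalty <- WebVisits -> PriceTier -> EmailOpen) has no collider blocking it and no conditioned non-collider, so it is open.
Try {WebVisits}:
  P1: blocked at fork node WebVisits ∈ conditioning set.
  P2: blocked at fork node WebVisits ∈ conditioning set.
  P3: blocked at fork node WebVisits ∈ conditioning set.
  P4: blocked at fork node WebVisits ∈ conditioning set.
{WebVisits} contains no descendant of BrandLoyalty and blocks every backdoor path.
{WebVisits} is the unique smallest valid adjustment set.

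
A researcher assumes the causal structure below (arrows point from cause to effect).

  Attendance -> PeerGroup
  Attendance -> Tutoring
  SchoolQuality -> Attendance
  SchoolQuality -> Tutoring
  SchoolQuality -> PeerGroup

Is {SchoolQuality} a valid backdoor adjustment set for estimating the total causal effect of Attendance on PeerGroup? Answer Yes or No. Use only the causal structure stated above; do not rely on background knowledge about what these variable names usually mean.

Yes

Backdoor paths from Attendance to PeerGroup (paths whose first edge points into Attendance):
  P1: Attendance <- SchoolQuality -> PeerGroup
Condition 1 (no descendant of Attendance in the set): holds — descendants of Attendance are {PeerGroup, Tutoring}; none are in {SchoolQuality}.
Condition 2 (every backdoor path blocked by {SchoolQuality}):
  P1: blocked at fork node SchoolQuality ∈ conditioning set.
{SchoolQuality} satisfies the backdoor criterion.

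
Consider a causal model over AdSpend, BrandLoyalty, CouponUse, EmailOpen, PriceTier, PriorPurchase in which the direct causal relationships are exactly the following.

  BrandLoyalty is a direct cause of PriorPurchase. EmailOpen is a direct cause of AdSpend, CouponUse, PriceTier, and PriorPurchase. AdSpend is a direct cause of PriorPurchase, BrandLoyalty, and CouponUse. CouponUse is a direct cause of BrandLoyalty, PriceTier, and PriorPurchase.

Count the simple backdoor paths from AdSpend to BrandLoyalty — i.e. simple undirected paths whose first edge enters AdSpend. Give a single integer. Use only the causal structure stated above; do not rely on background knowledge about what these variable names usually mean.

A backdoor path from AdSpend to BrandLoyalty is any simple undirected path whose first edge points into AdSpend (i.e. leaves AdSpend via a parent).
Parents of AdSpend: {EmailOpen}.
Enumerating:
  P1: AdSpend <- EmailOpen -> CouponUse -> BrandLoyalty
  P2: AdSpend <- EmailOpen -> CouponUse -> PriorPurchase <- BrandLoyalty
  P3: AdSpend <- EmailOpen -> PriceTier <- CouponUse -> BrandLoyalty
  P4: AdSpend <- EmailOpen -> PriceTier <- CouponUse -> PriorPurchase <- BrandLoyalty
  P5: AdSpend <- EmailOpen -> PriorPurchase <- CouponUse -> BrandLoyalty
  P6: AdSpend <- EmailOpen -> PriorPurchase <- BrandLoyalty
That exhausts the simple backdoor paths. Count: 6.

6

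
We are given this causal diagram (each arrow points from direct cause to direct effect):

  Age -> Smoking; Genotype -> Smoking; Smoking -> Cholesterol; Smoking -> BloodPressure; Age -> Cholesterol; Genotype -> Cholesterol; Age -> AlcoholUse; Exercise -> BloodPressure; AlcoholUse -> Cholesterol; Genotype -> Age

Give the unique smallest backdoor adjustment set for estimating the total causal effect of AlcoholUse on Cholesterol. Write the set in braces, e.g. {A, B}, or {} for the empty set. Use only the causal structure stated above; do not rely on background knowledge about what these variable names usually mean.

{Age}

Variables eligible for adjustment (non-descendants of AlcoholUse, excluding AlcoholUse and Cholesterol): {Age, BloodPressure, Exercise, Genotype, Smoking}.
Backdoor paths from AlcoholUse to Cholesterol:
  P1: AlcoholUse <- Age <- Genotype -> Smoking -> Cholesterol
  P2: AlcoholUse <- Age <- Genotype -> Cholesterol
  P3: AlcoholUse <- Age -> Smoking <- Genotype -> Cholesterol
  P4: AlcoholUse <- Age -> Smoking -> Cholesterol
  P5: AlcoholUse <- Age -> Cholesterol
The empty set is not sufficient: P1 (AlcoholUse <- Age <- Genotype -> Smoking -> Cholesterol) has no collider blocking it and no conditioned non-collider, so it is open.
Try {Age}:
  P1: blocked at chain node Age ∈ conditioning set.
  P2: blocked at chain node Age ∈ conditioning set.
  P3: blocked at fork node Age ∈ conditioning set.
  P4: blocked at fork node Age ∈ conditioning set.
  P5: blocked at fork node Age ∈ conditioning set.
{Age} contains no descendant of AlcoholUse and blocks every backdoor path.
No other singleton works — e.g. {Genotype} leaves P4 open — so {Age} is the unique smallest valid adjustment set.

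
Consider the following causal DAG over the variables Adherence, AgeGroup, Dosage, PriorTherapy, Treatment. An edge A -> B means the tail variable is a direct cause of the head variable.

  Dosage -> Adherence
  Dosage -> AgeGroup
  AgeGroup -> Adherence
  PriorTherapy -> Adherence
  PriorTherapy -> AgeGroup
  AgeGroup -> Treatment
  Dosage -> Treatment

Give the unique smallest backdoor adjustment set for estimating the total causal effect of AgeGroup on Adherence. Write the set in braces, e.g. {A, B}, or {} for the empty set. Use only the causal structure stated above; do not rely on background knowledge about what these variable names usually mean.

{Dosage, PriorTherapy}

Variables eligible for adjustment (non-descendants of AgeGroup, excluding AgeGroup and Adherence): {Dosage, PriorTherapy}.
Backdoor paths from AgeGroup to Adherence:
  P1: AgeGroup <- PriorTherapy -> Adherence
  P2: AgeGroup <- Dosage -> Adherence
The empty set is not sufficient: P1 (AgeGroup <- PriorTherapy -> Adherence) has no collider blocking it and no conditioned non-collider, so it is open.
Try {Dosage, PriorTherapy}:
  P1: blocked at fork node PriorTherapy ∈ conditioning set.
  P2: blocked at fork node Dosage ∈ conditioning set.
{Dosage, PriorTherapy} contains no descendant of AgeGroup and blocks every backdoor path.
Every element of {Dosage, PriorTherapy} is needed (dropping Dosage leaves P2 open; dropping PriorTherapy leaves P1 open), so no proper subset is valid.
Among all size-2 subsets of the eligible variables, only {Dosage, PriorTherapy} blocks every backdoor path, so it is the unique smallest valid adjustment set.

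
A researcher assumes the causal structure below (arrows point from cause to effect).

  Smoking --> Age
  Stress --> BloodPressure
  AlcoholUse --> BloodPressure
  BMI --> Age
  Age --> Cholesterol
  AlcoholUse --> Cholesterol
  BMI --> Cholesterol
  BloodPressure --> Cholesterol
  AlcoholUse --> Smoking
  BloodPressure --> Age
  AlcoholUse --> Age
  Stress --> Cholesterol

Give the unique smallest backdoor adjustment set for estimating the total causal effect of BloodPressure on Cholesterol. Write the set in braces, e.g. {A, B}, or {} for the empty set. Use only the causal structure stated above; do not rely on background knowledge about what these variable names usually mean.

{AlcoholUse, Stress}

Variables eligible for adjustment (non-descendants of BloodPressure, excluding BloodPressure and Cholesterol): {AlcoholUse, BMI, Smoking, Stress}.
Backdoor paths from BloodPressure to Cholesterol:
  P1: BloodPressure <- AlcoholUse -> Smoking -> Age <- BMI -> Cholesterol
  P2: BloodPressure <- AlcoholUse -> Smoking -> Age -> Cholesterol
  P3: BloodPressure <- AlcoholUse -> Age <- BMI -> Cholesterol
  P4: BloodPressure <- AlcoholUse -> Age -> Cholesterol
  P5: BloodPressure <- AlcoholUse -> Cholesterol
  P6: BloodPressure <- Stress -> Cholesterol
The empty set is not sufficient: P2 (BloodPressure <- AlcoholUse -> Smoking -> Age -> Cholesterol) has no collider blocking it and no conditioned non-collider, so it is open.
Try {AlcoholUse, Stress}:
  P1: blocked at fork node AlcoholUse ∈ conditioning set.
  P2: blocked at fork node AlcoholUse ∈ conditioning set.
  P3: blocked at fork node AlcoholUse ∈ conditioning set.
  P4: blocked at fork node AlcoholUse ∈ conditioning set.
  P5: blocked at fork node AlcoholUse ∈ conditioning set.
  P6: blocked at fork node Stress ∈ conditioning set.
{AlcoholUse, Stress} contains no descendant of BloodPressure and blocks every backdoor path.
Every element of {AlcoholUse, Stress} is needed (dropping AlcoholUse leaves P2 open; dropping Stress leaves P6 open), so no proper subset is valid.
Among all size-2 subsets of the eligible variables, only {AlcoholUse, Stress} blocks every backdoor path, so it is the unique smallest valid adjustment set.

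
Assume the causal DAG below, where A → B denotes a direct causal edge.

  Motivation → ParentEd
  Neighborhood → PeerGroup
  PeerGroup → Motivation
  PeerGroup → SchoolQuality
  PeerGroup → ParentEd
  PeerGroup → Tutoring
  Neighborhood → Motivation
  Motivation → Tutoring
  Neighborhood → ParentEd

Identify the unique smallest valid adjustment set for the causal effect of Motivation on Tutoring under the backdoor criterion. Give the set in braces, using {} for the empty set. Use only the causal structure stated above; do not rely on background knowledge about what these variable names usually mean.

{PeerGroup}

Variables eligible for adjustment (non-descendants of Motivation, excluding Motivation and Tutoring): {Neighborhood, PeerGroup, SchoolQuality}.
Backdoor paths from Motivation to Tutoring:
  P1: Motivation <- Neighborhood -> PeerGroup -> Tutoring
  P2: Motivation <- Neighborhood -> ParentEd <- PeerGroup -> Tutoring
  P3: Motivation <- PeerGroup -> Tutoring
The empty set is not sufficient: P1 (Motivation <- Neighborhood -> PeerGroup -> Tutoring) has no collider blocking it and no conditioned non-collider, so it is open.
Try {PeerGroup}:
  P1: blocked at chain node PeerGroup ∈ conditioning set.
  P2: blocked at collider ParentEd (neither it nor any descendant is in the conditioning set).
  P3: blocked at fork node PeerGroup ∈ conditioning set.
{PeerGroup} contains no descendant of Motivation and blocks every backdoor path.
No other singleton works — e.g. {Neighborhood} leaves P3 open — so {PeerGroup} is the unique smallest valid adjustment set.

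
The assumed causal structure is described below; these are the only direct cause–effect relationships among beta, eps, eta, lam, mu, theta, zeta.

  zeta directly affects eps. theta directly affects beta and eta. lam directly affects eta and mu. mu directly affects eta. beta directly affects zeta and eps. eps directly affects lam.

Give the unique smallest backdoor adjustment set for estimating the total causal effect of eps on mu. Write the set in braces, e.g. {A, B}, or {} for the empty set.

Variables eligible for adjustment (non-descendants of eps, excluding eps and mu): {beta, theta, zeta}.
Backdoor paths from eps to mu:
  P1: eps <- beta <- theta -> eta <- lam -> mu
  P2: eps <- beta <- theta -> eta <- mu
  P3: eps <- zeta <- beta <- theta -> eta <- lam -> mu
  P4: eps <- zeta <- beta <- theta -> eta <- mu
Each backdoor path contains an unconditioned collider, so every path is already blocked with the empty conditioning set:
  P1: blocked at collider eta (neither it nor any descendant is in the conditioning set).
  P2: blocked at collider eta (neither it nor any descendant is in the conditioning set).
  P3: blocked at collider eta (neither it nor any descendant is in the conditioning set).
  P4: blocked at collider eta (neither it nor any descendant is in the conditioning set).
The empty set is therefore the unique smallest valid set.

{}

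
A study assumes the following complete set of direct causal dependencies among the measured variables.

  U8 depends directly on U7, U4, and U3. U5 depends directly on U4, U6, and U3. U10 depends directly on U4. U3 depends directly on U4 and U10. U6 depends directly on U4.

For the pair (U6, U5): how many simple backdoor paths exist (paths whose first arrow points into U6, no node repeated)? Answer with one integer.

4

A backdoor path from U6 to U5 is any simple undirected path whose first edge points into U6 (i.e. leaves U6 via a parent).
Parents of U6: {U4}.
Enumerating:
  P1: U6 <- U4 -> U10 -> U3 -> U5
  P2: U6 <- U4 -> U3 -> U5
  P3: U6 <- U4 -> U8 <- U3 -> U5
  P4: U6 <- U4 -> U5
That exhausts the simple backdoor paths. Count: 4.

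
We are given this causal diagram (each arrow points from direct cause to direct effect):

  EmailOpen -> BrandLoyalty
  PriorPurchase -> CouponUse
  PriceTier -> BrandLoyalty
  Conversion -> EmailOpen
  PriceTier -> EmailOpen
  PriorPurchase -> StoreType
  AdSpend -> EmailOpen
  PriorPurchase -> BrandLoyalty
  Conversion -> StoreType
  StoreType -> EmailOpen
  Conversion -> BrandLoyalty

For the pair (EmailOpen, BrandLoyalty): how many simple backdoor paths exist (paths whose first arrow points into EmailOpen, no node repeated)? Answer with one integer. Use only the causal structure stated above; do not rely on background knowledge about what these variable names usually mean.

A backdoor path from EmailOpen to BrandLoyalty is any simple undirected path whose first edge points into EmailOpen (i.e. leaves EmailOpen via a parent).
Parents of EmailOpen: {AdSpend, Conversion, PriceTier, StoreType}.
Enumerating:
  P1: EmailOpen <- Conversion -> StoreType <- PriorPurchase -> BrandLoyalty
  P2: EmailOpen <- Conversion -> BrandLoyalty
  P3: EmailOpen <- PriceTier -> BrandLoyalty
  P4: EmailOpen <- StoreType <- Conversion -> BrandLoyalty
  P5: EmailOpen <- StoreType <- PriorPurchase -> BrandLoyalty
That exhausts the simple backdoor paths. Count: 5.

5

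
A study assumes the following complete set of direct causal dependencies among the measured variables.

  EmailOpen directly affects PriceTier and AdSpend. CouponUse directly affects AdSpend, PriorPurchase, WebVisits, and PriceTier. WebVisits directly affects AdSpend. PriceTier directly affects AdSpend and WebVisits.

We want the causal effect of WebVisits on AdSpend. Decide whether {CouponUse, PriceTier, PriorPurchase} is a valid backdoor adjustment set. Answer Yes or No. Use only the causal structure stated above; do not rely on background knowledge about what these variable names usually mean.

Yes

Backdoor paths from WebVisits to AdSpend (paths whose first edge points into WebVisits):
  P1: WebVisits <- CouponUse -> PriceTier <- EmailOpen -> AdSpend
  P2: WebVisits <- CouponUse -> PriceTier -> AdSpend
  P3: WebVisits <- CouponUse -> AdSpend
  P4: WebVisits <- PriceTier <- EmailOpen -> AdSpend
  P5: WebVisits <- PriceTier <- CouponUse -> AdSpend
  P6: WebVisits <- PriceTier -> AdSpend
Condition 1 (no descendant of WebVisits in the set): holds — descendants of WebVisits are {AdSpend}; none are in {CouponUse, PriceTier, PriorPurchase}.
Condition 2 (every backdoor path blocked by {CouponUse, PriceTier, PriorPurchase}):
  P1: blocked at fork node CouponUse ∈ conditioning set.
  P2: blocked at fork node CouponUse ∈ conditioning set.
  P3: blocked at fork node CouponUse ∈ conditioning set.
  P4: blocked at chain node PriceTier ∈ conditioning set.
  P5: blocked at chain node PriceTier ∈ conditioning set.
  P6: blocked at fork node PriceTier ∈ conditioning set.
{CouponUse, PriceTier, PriorPurchase} satisfies the backdoor criterion.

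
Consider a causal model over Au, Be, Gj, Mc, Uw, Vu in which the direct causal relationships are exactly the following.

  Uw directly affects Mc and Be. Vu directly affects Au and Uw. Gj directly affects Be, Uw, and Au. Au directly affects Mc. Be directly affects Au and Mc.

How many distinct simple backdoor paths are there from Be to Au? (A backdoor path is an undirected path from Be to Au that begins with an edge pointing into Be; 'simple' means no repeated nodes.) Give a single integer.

6

A backdoor path from Be to Au is any simple undirected path whose first edge points into Be (i.e. leaves Be via a parent).
Parents of Be: {Gj, Uw}.
Enumerating:
  P1: Be <- Gj -> Uw <- Vu -> Au
  P2: Be <- Gj -> Uw -> Mc <- Au
  P3: Be <- Gj -> Au
  P4: Be <- Uw <- Vu -> Au
  P5: Be <- Uw <- Gj -> Au
  P6: Be <- Uw -> Mc <- Au
That exhausts the simple backdoor paths. Count: 6.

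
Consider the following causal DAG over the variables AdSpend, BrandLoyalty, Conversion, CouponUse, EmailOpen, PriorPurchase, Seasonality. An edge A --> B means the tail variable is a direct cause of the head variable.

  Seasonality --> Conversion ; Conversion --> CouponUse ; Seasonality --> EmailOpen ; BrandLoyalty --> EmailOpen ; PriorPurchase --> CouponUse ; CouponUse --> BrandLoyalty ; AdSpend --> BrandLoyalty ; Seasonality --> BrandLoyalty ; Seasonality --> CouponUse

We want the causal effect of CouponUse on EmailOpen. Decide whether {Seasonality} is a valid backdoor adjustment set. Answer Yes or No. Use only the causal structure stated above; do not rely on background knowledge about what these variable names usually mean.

Yes

Backdoor paths from CouponUse to EmailOpen (paths whose first edge points into CouponUse):
  P1: CouponUse <- Seasonality -> BrandLoyalty -> EmailOpen
  P2: CouponUse <- Seasonality -> EmailOpen
  P3: CouponUse <- Conversion <- Seasonality -> BrandLoyalty -> EmailOpen
  P4: CouponUse <- Conversion <- Seasonality -> EmailOpen
Condition 1 (no descendant of CouponUse in the set): holds — descendants of CouponUse are {BrandLoyalty, EmailOpen}; none are in {Seasonality}.
Condition 2 (every backdoor path blocked by {Seasonality}):
  P1: blocked at fork node Seasonality ∈ conditioning set.
  P2: blocked at fork node Seasonality ∈ conditioning set.
  P3: blocked at fork node Seasonality ∈ conditioning set.
  P4: blocked at fork node Seasonality ∈ conditioning set.
{Seasonality} satisfies the backdoor criterion.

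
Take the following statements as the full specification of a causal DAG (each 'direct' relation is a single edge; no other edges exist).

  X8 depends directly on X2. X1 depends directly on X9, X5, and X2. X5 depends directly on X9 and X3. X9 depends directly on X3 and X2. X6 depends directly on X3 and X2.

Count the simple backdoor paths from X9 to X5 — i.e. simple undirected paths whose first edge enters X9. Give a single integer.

4

A backdoor path from X9 to X5 is any simple undirected path whose first edge points into X9 (i.e. leaves X9 via a parent).
Parents of X9: {X2, X3}.
Enumerating:
  P1: X9 <- X3 -> X5
  P2: X9 <- X3 -> X6 <- X2 -> X1 <- X5
  P3: X9 <- X2 -> X1 <- X5
  P4: X9 <- X2 -> X6 <- X3 -> X5
That exhausts the simple backdoor paths. Count: 4.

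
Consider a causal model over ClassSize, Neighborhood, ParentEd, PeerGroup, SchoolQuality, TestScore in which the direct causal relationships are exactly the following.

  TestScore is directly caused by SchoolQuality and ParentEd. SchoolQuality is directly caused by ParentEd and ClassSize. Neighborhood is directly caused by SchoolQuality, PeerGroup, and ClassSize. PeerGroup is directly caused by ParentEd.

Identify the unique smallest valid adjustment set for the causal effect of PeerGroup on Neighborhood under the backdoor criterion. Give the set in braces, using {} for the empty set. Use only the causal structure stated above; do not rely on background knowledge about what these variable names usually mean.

{ParentEd}

Variables eligible for adjustment (non-descendants of PeerGroup, excluding PeerGroup and Neighborhood): {ClassSize, ParentEd, SchoolQuality, TestScore}.
Backdoor paths from PeerGroup to Neighborhood:
  P1: PeerGroup <- ParentEd -> SchoolQuality <- ClassSize -> Neighborhood
  P2: PeerGroup <- ParentEd -> SchoolQuality -> Neighborhood
  P3: PeerGroup <- ParentEd -> TestScore <- SchoolQuality <- ClassSize -> Neighborhood
  P4: PeerGroup <- ParentEd -> TestScore <- SchoolQuality -> Neighborhood
The empty set is not sufficient: P2 (PeerGroup <- ParentEd -> SchoolQuality -> Neighborhood) has no collider blocking it and no conditioned non-collider, so it is open.
Try {ParentEd}:
  P1: blocked at fork node ParentEd ∈ conditioning set.
  P2: blocked at fork node ParentEd ∈ conditioning set.
  P3: blocked at fork node ParentEd ∈ conditioning set.
  P4: blocked at fork node ParentEd ∈ conditioning set.
{ParentEd} contains no descendant of PeerGroup and blocks every backdoor path.
No other singleton works — e.g. {ClassSize} leaves P2 open — so {ParentEd} is the unique smallest valid adjustment set.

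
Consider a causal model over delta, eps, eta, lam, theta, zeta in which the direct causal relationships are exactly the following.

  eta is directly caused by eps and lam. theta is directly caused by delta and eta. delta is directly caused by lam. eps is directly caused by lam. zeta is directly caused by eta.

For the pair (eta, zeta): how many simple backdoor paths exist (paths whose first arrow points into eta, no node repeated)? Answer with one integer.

A backdoor path from eta to zeta is any simple undirected path whose first edge points into eta (i.e. leaves eta via a parent).
Parents of eta: {eps, lam}.
No simple path from any parent of eta reaches zeta without revisiting eta, so there are no backdoor paths.

0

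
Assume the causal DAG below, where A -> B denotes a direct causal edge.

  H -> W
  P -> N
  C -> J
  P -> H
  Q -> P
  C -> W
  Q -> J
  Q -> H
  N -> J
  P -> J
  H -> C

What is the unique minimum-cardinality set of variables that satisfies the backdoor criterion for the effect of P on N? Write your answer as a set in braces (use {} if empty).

{}

Variables eligible for adjustment (non-descendants of P, excluding P and N): {Q}.
Backdoor paths from P to N:
  P1: P <- Q -> H -> C -> J <- N
  P2: P <- Q -> H -> W <- C -> J <- N
  P3: P <- Q -> J <- N
Each backdoor path contains an unconditioned collider, so every path is already blocked with the empty conditioning set:
  P1: blocked at collider J (neither it nor any descendant is in the conditioning set).
  P2: blocked at collider W (neither it nor any descendant is in the conditioning set).
  P3: blocked at collider J (neither it nor any descendant is in the conditioning set).
The empty set is therefore the unique smallest valid set.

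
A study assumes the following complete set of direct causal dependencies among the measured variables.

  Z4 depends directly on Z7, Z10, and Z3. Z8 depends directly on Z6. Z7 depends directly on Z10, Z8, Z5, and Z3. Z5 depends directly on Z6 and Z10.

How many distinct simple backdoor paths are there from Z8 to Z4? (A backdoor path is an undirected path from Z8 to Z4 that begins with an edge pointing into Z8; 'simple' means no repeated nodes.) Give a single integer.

A backdoor path from Z8 to Z4 is any simple undirected path whose first edge points into Z8 (i.e. leaves Z8 via a parent).
Parents of Z8: {Z6}.
Enumerating:
  P1: Z8 <- Z6 -> Z5 <- Z10 -> Z7 <- Z3 -> Z4
  P2: Z8 <- Z6 -> Z5 <- Z10 -> Z7 -> Z4
  P3: Z8 <- Z6 -> Z5 <- Z10 -> Z4
  P4: Z8 <- Z6 -> Z5 -> Z7 <- Z10 -> Z4
  P5: Z8 <- Z6 -> Z5 -> Z7 <- Z3 -> Z4
  P6: Z8 <- Z6 -> Z5 -> Z7 -> Z4
That exhausts the simple backdoor paths. Count: 6.

6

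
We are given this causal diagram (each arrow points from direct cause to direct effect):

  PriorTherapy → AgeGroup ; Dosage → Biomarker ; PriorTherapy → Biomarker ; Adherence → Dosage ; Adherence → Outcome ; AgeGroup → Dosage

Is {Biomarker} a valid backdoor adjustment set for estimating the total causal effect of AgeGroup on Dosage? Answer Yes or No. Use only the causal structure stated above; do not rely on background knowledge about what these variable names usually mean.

Backdoor paths from AgeGroup to Dosage (paths whose first edge points into AgeGroup):
  P1: AgeGroup <- PriorTherapy -> Biomarker <- Dosage
Condition 1 (no descendant of AgeGroup in the set): FAILS — Biomarker is a descendant of AgeGroup.
Condition 2 (every backdoor path blocked by {Biomarker}):
  P1: open — collider(s) Biomarker are conditioned on (or have a conditioned descendant) and no non-collider on the path is in the set.
{Biomarker} does not satisfy the backdoor criterion.

No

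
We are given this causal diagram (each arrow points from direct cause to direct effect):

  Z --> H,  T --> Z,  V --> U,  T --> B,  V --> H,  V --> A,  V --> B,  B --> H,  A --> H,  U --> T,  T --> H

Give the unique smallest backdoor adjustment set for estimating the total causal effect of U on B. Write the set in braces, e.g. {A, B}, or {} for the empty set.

Variables eligible for adjustment (non-descendants of U, excluding U and B): {A, V}.
Backdoor paths from U to B:
  P1: U <- V -> A -> H <- T -> B
  P2: U <- V -> A -> H <- Z <- T -> B
  P3: U <- V -> A -> H <- B
  P4: U <- V -> B
  P5: U <- V -> H <- T -> B
  P6: U <- V -> H <- Z <- T -> B
  P7: U <- V -> H <- B
The empty set is not sufficient: P4 (U <- V -> B) has no collider blocking it and no conditioned non-collider, so it is open.
Try {V}:
  P1: blocked at fork node V ∈ conditioning set.
  P2: blocked at fork node V ∈ conditioning set.
  P3: blocked at fork node V ∈ conditioning set.
  P4: blocked at fork node V ∈ conditioning set.
  P5: blocked at fork node V ∈ conditioning set.
  P6: blocked at fork node V ∈ conditioning set.
  P7: blocked at fork node V ∈ conditioning set.
{V} contains no descendant of U and blocks every backdoor path.
No other singleton works — e.g. {A} leaves P4 open — so {V} is the unique smallest valid adjustment set.

{V}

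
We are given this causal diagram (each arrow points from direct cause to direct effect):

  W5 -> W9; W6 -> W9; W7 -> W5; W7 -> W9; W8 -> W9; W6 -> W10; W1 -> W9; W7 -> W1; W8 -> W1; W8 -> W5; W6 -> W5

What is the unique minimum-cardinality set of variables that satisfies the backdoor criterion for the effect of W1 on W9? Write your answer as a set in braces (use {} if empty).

Variables eligible for adjustment (non-descendants of W1, excluding W1 and W9): {W10, W5, W6, W7, W8}.
Backdoor paths from W1 to W9:
  P1: W1 <- W7 -> W5 <- W6 -> W9
  P2: W1 <- W7 -> W5 <- W8 -> W9
  P3: W1 <- W7 -> W5 -> W9
  P4: W1 <- W7 -> W9
  P5: W1 <- W8 -> W5 <- W7 -> W9
  P6: W1 <- W8 -> W5 <- W6 -> W9
  P7: W1 <- W8 -> W5 -> W9
  P8: W1 <- W8 -> W9
The empty set is not sufficient: P3 (W1 <- W7 -> W5 -> W9) has no collider blocking it and no conditioned non-collider, so it is open.
Try {W7, W8}:
  P1: blocked at fork node W7 ∈ conditioning set.
  P2: blocked at fork node W7 ∈ conditioning set.
  P3: blocked at fork node W7 ∈ conditioning set.
  P4: blocked at fork node W7 ∈ conditioning set.
  P5: blocked at fork node W8 ∈ conditioning set.
  P6: blocked at fork node W8 ∈ conditioning set.
  P7: blocked at fork node W8 ∈ conditioning set.
  P8: blocked at fork node W8 ∈ conditioning set.
{W7, W8} contains no descendant of W1 and blocks every backdoor path.
Every element of {W7, W8} is needed (dropping W7 leaves P3 open; dropping W8 leaves P7 open), so no proper subset is valid.
Among all size-2 subsets of the eligible variables, only {W7, W8} blocks every backdoor path, so it is the unique smallest valid adjustment set.

{W7, W8}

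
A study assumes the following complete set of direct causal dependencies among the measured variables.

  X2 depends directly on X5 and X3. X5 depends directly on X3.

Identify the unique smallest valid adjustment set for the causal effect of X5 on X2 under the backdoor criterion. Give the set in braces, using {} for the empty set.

{X3}

Variables eligible for adjustment (non-descendants of X5, excluding X5 and X2): {X3}.
Backdoor paths from X5 to X2:
  P1: X5 <- X3 -> X2
The empty set is not sufficient: P1 (X5 <- X3 -> X2) has no collider blocking it and no conditioned non-collider, so it is open.
Try {X3}:
  P1: blocked at fork node X3 ∈ conditioning set.
{X3} contains no descendant of X5 and blocks every backdoor path.
{X3} is the unique smallest valid adjustment set.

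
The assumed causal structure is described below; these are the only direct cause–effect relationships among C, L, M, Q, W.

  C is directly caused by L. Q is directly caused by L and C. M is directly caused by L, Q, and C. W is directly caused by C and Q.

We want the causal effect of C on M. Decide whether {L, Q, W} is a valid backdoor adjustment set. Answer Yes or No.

No

Backdoor paths from C to M (paths whose first edge points into C):
  P1: C <- L -> Q -> M
  P2: C <- L -> M
Condition 1 (no descendant of C in the set): FAILS — Q and W are descendants of C.
Condition 2 (every backdoor path blocked by {L, Q, W}):
  P1: blocked at fork node L ∈ conditioning set.
  P2: blocked at fork node L ∈ conditioning set.
{L, Q, W} does not satisfy the backdoor criterion.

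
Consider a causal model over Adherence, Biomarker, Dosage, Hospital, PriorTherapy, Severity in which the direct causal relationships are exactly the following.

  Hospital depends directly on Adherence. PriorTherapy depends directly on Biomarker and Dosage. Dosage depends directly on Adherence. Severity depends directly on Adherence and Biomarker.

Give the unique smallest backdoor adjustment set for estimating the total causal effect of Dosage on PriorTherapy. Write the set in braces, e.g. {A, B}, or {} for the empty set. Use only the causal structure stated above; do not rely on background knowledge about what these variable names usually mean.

Variables eligible for adjustment (non-descendants of Dosage, excluding Dosage and PriorTherapy): {Adherence, Biomarker, Hospital, Severity}.
Backdoor paths from Dosage to PriorTherapy:
  P1: Dosage <- Adherence -> Severity <- Biomarker -> PriorTherapy
Each backdoor path contains an unconditioned collider, so every path is already blocked with the empty conditioning set:
  P1: blocked at collider Severity (neither it nor any descendant is in the conditioning set).
The empty set is therefore the unique smallest valid set.

{}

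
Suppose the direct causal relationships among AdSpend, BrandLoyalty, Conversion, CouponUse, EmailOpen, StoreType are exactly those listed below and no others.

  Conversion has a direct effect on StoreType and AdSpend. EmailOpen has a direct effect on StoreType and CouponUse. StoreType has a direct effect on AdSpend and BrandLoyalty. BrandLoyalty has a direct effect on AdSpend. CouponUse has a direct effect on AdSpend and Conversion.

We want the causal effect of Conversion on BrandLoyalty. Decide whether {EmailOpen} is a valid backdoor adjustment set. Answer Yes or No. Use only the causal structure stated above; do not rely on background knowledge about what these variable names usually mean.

Backdoor paths from Conversion to BrandLoyalty (paths whose first edge points into Conversion):
  P1: Conversion <- CouponUse <- EmailOpen -> StoreType -> BrandLoyalty
  P2: Conversion <- CouponUse <- EmailOpen -> StoreType -> AdSpend <- BrandLoyalty
  P3: Conversion <- CouponUse -> AdSpend <- StoreType -> BrandLoyalty
  P4: Conversion <- CouponUse -> AdSpend <- BrandLoyalty
Condition 1 (no descendant of Conversion in the set): holds — descendants of Conversion are {AdSpend, BrandLoyalty, StoreType}; none are in {EmailOpen}.
Condition 2 (every backdoor path blocked by {EmailOpen}):
  P1: blocked at fork node EmailOpen ∈ conditioning set.
  P2: blocked at fork node EmailOpen ∈ conditioning set.
  P3: blocked at collider AdSpend (neither it nor any descendant is in the conditioning set).
  P4: blocked at collider AdSpend (neither it nor any descendant is in the conditioning set).
{EmailOpen} satisfies the backdoor criterion.

Yes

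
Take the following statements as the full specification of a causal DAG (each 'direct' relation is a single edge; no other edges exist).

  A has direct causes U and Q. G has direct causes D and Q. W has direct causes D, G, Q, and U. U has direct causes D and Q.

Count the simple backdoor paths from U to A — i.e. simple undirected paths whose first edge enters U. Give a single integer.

A backdoor path from U to A is any simple undirected path whose first edge points into U (i.e. leaves U via a parent).
Parents of U: {D, Q}.
Enumerating:
  P1: U <- D -> G <- Q -> A
  P2: U <- D -> G -> W <- Q -> A
  P3: U <- D -> W <- Q -> A
  P4: U <- D -> W <- G <- Q -> A
  P5: U <- Q -> A
That exhausts the simple backdoor paths. Count: 5.

5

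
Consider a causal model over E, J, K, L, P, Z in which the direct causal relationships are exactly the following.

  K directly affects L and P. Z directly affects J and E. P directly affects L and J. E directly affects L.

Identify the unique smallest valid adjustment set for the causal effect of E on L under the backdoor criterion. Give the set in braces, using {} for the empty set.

Variables eligible for adjustment (non-descendants of E, excluding E and L): {J, K, P, Z}.
Backdoor paths from E to L:
  P1: E <- Z -> J <- P <- K -> L
  P2: E <- Z -> J <- P -> L
Each backdoor path contains an unconditioned collider, so every path is already blocked with the empty conditioning set:
  P1: blocked at collider J (neither it nor any descendant is in the conditioning set).
  P2: blocked at collider J (neither it nor any descendant is in the conditioning set).
The empty set is therefore the unique smallest valid set.

{}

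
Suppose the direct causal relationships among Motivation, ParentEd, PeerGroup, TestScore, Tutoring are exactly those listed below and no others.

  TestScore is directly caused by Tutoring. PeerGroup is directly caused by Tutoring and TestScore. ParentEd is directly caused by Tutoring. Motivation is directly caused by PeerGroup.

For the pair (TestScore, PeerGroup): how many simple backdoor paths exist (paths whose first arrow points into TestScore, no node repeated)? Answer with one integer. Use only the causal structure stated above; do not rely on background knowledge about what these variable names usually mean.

1

A backdoor path from TestScore to PeerGroup is any simple undirected path whose first edge points into TestScore (i.e. leaves TestScore via a parent).
Parents of TestScore: {Tutoring}.
Enumerating:
  P1: TestScore <- Tutoring -> PeerGroup
That exhausts the simple backdoor paths. Count: 1.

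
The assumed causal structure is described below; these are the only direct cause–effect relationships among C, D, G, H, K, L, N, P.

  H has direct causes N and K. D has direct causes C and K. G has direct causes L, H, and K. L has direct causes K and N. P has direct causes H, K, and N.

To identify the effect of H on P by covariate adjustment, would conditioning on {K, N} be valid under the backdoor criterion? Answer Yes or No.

Backdoor paths from H to P (paths whose first edge points into H):
  P1: H <- K -> P
  P2: H <- K -> L <- N -> P
  P3: H <- K -> G <- L <- N -> P
  P4: H <- N -> P
  P5: H <- N -> L <- K -> P
  P6: H <- N -> L -> G <- K -> P
Condition 1 (no descendant of H in the set): holds — descendants of H are {G, P}; none are in {K, N}.
Condition 2 (every backdoor path blocked by {K, N}):
  P1: blocked at fork node K ∈ conditioning set.
  P2: blocked at fork node K ∈ conditioning set.
  P3: blocked at fork node K ∈ conditioning set.
  P4: blocked at fork node N ∈ conditioning set.
  P5: blocked at fork node N ∈ conditioning set.
  P6: blocked at fork node N ∈ conditioning set.
{K, N} satisfies the backdoor criterion.

Yes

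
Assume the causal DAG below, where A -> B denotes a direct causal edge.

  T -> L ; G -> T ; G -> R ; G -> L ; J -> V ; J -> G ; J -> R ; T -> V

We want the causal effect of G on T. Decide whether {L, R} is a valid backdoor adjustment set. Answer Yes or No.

Backdoor paths from G to T (paths whose first edge points into G):
  P1: G <- J -> V <- T
Condition 1 (no descendant of G in the set): FAILS — L and R are descendants of G.
Condition 2 (every backdoor path blocked by {L, R}):
  P1: blocked at collider V (neither it nor any descendant is in the conditioning set).
{L, R} does not satisfy the backdoor criterion.

No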